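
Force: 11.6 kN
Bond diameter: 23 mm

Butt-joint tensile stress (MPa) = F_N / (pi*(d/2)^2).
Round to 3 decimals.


F_N = 11.6 * 1000 = 11600.0 N
A = pi*(11.5)^2 = 415.4756 mm^2
stress = 11600.0 / 415.4756 = 27.920 MPa

27.920


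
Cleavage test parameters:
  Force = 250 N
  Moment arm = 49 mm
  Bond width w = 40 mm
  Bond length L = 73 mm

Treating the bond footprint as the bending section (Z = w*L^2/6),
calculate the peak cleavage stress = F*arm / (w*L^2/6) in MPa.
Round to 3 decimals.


M = 250 * 49 = 12250 N*mm
Z = 40 * 73^2 / 6 = 213160 / 6 mm^3
sigma = M / Z = 6 * 12250 / 213160 = 73500 / 213160
= 0.345 MPa

0.345


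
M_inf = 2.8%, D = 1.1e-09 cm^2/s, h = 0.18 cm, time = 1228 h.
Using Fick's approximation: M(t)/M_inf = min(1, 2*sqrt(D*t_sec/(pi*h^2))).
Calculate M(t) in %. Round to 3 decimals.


t = 4420800 s
ratio = min(1, 2*sqrt(1.1e-09*4420800/(pi*0.0324)))
= 0.437149
M(t) = 2.8 * 0.437149 = 1.224%

1.224


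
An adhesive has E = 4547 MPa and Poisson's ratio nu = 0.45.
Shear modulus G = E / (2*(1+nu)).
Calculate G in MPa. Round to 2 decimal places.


G = 4547 / (2*(1+0.45))
= 4547 / 2.90
= 1567.93 MPa

1567.93


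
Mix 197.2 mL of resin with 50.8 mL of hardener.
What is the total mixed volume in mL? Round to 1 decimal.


Total = 197.2 + 50.8 = 248.0 mL

248.0


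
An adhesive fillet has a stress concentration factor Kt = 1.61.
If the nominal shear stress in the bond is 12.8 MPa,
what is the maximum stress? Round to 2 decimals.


Max stress = 12.8 * 1.61 = 20.61 MPa

20.61


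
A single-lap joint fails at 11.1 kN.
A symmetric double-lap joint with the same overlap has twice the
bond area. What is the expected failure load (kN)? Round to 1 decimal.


Double-lap load = 2 * 11.1 = 22.2 kN

22.2


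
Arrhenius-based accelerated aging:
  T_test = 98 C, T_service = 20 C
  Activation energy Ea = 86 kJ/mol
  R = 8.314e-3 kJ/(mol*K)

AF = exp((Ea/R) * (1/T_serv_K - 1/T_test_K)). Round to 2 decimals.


T_test_K = 371.15, T_serv_K = 293.15
AF = exp((86/8.314e-3) * (1/293.15 - 1/371.15))
= 1661.63

1661.63


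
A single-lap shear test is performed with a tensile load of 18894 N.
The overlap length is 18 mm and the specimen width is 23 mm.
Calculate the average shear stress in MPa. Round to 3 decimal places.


Shear stress = F / (overlap * width)
= 18894 / (18 * 23)
= 18894 / 414
= 45.638 MPa

45.638


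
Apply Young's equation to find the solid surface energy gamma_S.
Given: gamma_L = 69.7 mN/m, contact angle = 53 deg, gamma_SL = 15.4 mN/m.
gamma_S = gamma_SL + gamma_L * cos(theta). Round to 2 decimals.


theta_rad = 53 * pi/180 = 0.925025
gamma_S = 15.4 + 69.7 * cos(0.925025)
= 57.35 mN/m

57.35


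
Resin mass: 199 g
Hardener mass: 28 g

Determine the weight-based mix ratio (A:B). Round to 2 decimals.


Ratio = 199 / 28 = 7.11

7.11


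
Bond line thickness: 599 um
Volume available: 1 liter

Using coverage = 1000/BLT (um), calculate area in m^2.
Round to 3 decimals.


1 L = 1e6 mm^3, thickness = 599 um = 0.599 mm
Area = 1e6 / 0.599 mm^2 = (1e6 / 0.599) / 1e6 m^2 = 1000 / 599 m^2
= 1.669 m^2

1.669


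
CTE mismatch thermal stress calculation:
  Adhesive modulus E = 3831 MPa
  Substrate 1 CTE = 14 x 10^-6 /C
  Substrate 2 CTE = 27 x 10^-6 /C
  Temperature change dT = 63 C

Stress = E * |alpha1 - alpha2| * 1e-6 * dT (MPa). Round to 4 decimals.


delta_alpha = |14 - 27| = 13 x 10^-6/C
Stress = 3831 * 13e-6 * 63
= 3.1376 MPa

3.1376


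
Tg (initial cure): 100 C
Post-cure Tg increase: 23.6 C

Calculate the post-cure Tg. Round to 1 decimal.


Post-cure Tg = 100 + 23.6 = 123.6 C

123.6


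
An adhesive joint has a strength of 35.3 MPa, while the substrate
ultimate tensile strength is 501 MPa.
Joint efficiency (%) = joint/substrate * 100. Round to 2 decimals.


Efficiency = 35.3 / 501 * 100
= 7.05%

7.05


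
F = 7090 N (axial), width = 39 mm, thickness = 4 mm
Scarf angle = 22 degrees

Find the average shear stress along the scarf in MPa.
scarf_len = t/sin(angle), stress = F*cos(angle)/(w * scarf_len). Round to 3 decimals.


scarf_len = 4/sin(22 deg) = 10.6779
cos(22 deg) = 0.927184
stress = 7090*0.927184/(39*10.6779) = 15.786 MPa

15.786


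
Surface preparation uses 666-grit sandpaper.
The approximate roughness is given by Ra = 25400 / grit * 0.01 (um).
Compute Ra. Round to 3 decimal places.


Ra = 25400 / 666 * 0.01
= 254 / 666
= 0.381 um

0.381


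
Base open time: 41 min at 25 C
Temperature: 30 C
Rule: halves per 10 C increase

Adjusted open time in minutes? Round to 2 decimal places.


Acceleration = 2^((30-25)/10) = 1.4142
Open time = 41 / 1.4142 = 28.99 min

28.99


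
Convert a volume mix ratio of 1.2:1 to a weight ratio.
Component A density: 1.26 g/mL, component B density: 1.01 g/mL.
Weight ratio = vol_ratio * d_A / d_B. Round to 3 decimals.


= 1.2 * 1.26 / 1.01 = 1.497

1.497


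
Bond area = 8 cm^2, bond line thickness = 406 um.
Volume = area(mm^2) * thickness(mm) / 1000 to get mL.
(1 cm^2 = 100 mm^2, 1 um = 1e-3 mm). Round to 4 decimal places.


area_mm2 = 8 * 100 = 800
blt_mm = 406 * 1e-3 = 0.406
vol_mm3 = 800 * 0.406 = 324.8
vol_mL = 324.8 / 1000 = 0.3248 mL

0.3248


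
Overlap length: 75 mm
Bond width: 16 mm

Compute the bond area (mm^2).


Bond area = 75 * 16 = 1200 mm^2

1200


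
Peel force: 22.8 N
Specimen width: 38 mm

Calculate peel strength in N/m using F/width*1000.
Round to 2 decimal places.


Peel strength = 22.8 / 38 * 1000 = 600.00 N/m

600.00


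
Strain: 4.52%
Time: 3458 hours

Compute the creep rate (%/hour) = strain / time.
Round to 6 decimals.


Creep rate = 4.52 / 3458
= 0.001307 %/h

0.001307


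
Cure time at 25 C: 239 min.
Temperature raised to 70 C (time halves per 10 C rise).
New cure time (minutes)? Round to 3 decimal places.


Acceleration factor = 2^(45/10) = 22.6274
New time = 239 / 22.6274 = 10.562 min

10.562


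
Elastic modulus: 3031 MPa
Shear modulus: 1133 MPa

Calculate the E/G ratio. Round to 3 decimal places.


E / G = 3031 / 1133 = 2.675

2.675


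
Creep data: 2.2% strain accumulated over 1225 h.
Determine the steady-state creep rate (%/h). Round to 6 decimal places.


Rate = 2.2 / 1225 = 0.001796 %/h

0.001796


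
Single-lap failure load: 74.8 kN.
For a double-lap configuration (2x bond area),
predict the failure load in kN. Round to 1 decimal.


Failure load = 74.8 * 2 = 149.6 kN

149.6


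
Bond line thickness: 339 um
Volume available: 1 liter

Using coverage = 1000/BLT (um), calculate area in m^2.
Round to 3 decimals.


1 L = 1e6 mm^3, thickness = 339 um = 0.339 mm
Area = 1e6 / 0.339 mm^2 = (1e6 / 0.339) / 1e6 m^2 = 1000 / 339 m^2
= 2.950 m^2

2.950


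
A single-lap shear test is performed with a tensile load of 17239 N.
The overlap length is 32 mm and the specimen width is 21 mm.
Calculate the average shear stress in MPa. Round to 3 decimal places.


Shear stress = F / (overlap * width)
= 17239 / (32 * 21)
= 17239 / 672
= 25.653 MPa

25.653


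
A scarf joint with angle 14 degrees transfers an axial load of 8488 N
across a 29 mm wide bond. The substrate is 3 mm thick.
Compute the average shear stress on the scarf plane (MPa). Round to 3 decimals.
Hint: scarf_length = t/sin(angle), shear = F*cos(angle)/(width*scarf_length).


scarf_length = 3 / sin(14 deg) = 12.4007 mm
cos(14 deg) = 0.970296
shear stress = 8488 * 0.970296 / (29 * 12.4007)
= 22.902 MPa

22.902


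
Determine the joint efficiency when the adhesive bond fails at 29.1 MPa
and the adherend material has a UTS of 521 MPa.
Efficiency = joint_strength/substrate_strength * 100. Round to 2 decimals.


Joint efficiency = 29.1 / 521 * 100
= 5.59%

5.59


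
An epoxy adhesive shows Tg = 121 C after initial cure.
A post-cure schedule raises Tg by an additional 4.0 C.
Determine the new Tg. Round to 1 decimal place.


New Tg = 121 + 4.0
= 125.0 C

125.0


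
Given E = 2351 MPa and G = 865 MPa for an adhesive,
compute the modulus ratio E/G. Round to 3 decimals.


E/G ratio = 2351 / 865 = 2.718

2.718


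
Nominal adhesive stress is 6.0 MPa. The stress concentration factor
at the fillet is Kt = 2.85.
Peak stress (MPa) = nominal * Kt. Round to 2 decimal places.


Peak = 6.0 * 2.85 = 17.10 MPa

17.10


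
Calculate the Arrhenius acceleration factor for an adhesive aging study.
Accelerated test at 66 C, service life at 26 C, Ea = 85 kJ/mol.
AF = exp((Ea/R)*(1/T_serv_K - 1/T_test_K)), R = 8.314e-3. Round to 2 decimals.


T_test = 339.15 K, T_serv = 299.15 K
Ea/R = 85 / 0.008314 = 10223.72
AF = exp(10223.72 * (1/299.15 - 1/339.15))
= 56.30

56.30


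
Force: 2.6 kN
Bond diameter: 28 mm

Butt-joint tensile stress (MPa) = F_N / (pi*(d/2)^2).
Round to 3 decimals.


F_N = 2.6 * 1000 = 2600.0 N
A = pi*(14.0)^2 = 615.7522 mm^2
stress = 2600.0 / 615.7522 = 4.222 MPa

4.222


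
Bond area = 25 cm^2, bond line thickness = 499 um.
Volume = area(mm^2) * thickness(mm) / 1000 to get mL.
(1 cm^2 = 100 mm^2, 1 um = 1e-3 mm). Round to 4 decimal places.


area_mm2 = 25 * 100 = 2500
blt_mm = 499 * 1e-3 = 0.499
vol_mm3 = 2500 * 0.499 = 1247.5
vol_mL = 1247.5 / 1000 = 1.2475 mL

1.2475


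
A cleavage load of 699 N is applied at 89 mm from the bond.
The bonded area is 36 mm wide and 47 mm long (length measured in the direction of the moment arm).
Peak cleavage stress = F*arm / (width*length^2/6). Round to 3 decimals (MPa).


Moment = 699 * 89 = 62211 N*mm
Section modulus = 36 * 2209 / 6 = 79524 / 6 mm^3
Stress = 62211 / (79524 / 6) = 373266 / 79524
= 4.694 MPa

4.694


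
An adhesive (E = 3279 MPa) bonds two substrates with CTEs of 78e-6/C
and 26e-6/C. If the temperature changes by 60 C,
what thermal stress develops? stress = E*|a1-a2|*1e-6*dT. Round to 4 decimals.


Stress = 3279 * |78 - 26| * 1e-6 * 60
= 10.2305 MPa

10.2305


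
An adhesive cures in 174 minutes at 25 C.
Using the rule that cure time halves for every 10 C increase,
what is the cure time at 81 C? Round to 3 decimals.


Factor = 2^((81 - 25) / 10) = 48.5029
Cure time = 174 / 48.5029
= 3.587 minutes

3.587


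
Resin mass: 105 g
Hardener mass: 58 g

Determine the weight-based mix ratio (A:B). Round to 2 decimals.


Ratio = 105 / 58 = 1.81

1.81


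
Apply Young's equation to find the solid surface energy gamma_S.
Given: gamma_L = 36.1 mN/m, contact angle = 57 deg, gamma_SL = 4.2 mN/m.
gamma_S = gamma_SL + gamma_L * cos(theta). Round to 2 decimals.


theta_rad = 57 * pi/180 = 0.994838
gamma_S = 4.2 + 36.1 * cos(0.994838)
= 23.86 mN/m

23.86


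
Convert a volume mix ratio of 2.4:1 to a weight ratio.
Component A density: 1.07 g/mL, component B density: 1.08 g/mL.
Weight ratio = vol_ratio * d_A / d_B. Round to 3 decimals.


= 2.4 * 1.07 / 1.08 = 2.378

2.378


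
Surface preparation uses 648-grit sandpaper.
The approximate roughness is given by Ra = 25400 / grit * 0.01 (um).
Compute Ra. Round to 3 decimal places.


Ra = 25400 / 648 * 0.01
= 254 / 648
= 0.392 um

0.392


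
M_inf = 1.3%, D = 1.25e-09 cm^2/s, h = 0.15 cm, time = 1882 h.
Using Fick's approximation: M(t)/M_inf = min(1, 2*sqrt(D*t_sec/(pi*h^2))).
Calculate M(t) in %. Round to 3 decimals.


t = 6775200 s
ratio = min(1, 2*sqrt(1.25e-09*6775200/(pi*0.0225)))
= 0.692277
M(t) = 1.3 * 0.692277 = 0.900%

0.900


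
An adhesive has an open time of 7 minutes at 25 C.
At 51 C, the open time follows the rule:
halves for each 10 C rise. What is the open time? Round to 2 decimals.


Factor = 2^((51-25)/10) = 6.0629
Open time = 7 / 6.0629 = 1.15 min

1.15


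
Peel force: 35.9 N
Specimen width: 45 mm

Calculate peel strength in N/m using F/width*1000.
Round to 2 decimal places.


Peel strength = 35.9 / 45 * 1000 = 797.78 N/m

797.78


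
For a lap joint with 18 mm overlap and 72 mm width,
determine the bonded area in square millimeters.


Area = 18 * 72 = 1296 mm^2

1296


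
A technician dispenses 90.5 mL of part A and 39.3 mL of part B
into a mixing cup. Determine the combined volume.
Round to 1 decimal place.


Combined volume = 90.5 + 39.3
= 129.8 mL

129.8


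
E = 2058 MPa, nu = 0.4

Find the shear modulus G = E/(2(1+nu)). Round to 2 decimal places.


G = 2058 / (2 * 1.40)
= 735.00 MPa

735.00


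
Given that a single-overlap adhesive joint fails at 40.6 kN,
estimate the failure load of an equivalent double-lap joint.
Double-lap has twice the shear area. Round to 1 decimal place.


Double-lap factor = 2
Expected load = 40.6 * 2 = 81.2 kN

81.2


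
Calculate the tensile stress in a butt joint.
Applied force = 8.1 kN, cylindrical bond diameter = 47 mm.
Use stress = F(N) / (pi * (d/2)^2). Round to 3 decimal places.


A = pi * 23.5^2 = 1734.9445 mm^2
sigma = 8100.0 / 1734.9445 = 4.669 MPa

4.669


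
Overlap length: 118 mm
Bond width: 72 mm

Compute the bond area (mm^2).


Bond area = 118 * 72 = 8496 mm^2

8496


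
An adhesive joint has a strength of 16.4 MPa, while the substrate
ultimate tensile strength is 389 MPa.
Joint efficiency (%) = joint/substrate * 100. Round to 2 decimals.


Efficiency = 16.4 / 389 * 100
= 4.22%

4.22


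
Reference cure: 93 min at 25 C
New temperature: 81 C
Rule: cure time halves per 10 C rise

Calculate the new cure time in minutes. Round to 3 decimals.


factor = 2^((81-25)/10) = 48.5029
t_new = 93 / 48.5029 = 1.917 min

1.917


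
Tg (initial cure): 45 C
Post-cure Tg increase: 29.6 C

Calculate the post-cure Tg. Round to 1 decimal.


Post-cure Tg = 45 + 29.6 = 74.6 C

74.6


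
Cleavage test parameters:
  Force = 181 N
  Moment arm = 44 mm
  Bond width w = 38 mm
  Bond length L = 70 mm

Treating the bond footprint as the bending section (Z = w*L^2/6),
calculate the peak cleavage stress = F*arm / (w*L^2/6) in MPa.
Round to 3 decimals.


M = 181 * 44 = 7964 N*mm
Z = 38 * 70^2 / 6 = 186200 / 6 mm^3
sigma = M / Z = 6 * 7964 / 186200 = 47784 / 186200
= 0.257 MPa

0.257


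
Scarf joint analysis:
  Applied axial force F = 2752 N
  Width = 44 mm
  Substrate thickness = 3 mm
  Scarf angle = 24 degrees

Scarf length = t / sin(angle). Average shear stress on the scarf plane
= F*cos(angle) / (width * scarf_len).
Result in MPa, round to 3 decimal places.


Scarf length = 3 / sin(24 deg) = 7.3758 mm
cos(24 deg) = 0.913545
Shear = 2752 * 0.913545 / (44 * 7.3758)
= 7.747 MPa

7.747


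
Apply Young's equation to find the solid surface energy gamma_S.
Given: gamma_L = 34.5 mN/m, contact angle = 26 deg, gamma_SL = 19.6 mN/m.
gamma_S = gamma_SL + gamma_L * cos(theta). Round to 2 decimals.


theta_rad = 26 * pi/180 = 0.453786
gamma_S = 19.6 + 34.5 * cos(0.453786)
= 50.61 mN/m

50.61


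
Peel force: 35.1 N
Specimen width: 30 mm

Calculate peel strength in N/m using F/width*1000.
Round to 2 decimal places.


Peel strength = 35.1 / 30 * 1000 = 1170.00 N/m

1170.00


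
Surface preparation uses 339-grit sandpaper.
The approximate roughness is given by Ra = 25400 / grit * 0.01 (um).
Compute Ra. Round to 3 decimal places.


Ra = 25400 / 339 * 0.01
= 254 / 339
= 0.749 um

0.749


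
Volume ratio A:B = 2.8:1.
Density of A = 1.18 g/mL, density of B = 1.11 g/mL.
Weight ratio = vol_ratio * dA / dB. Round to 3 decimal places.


Wt ratio = 2.8 * 1.18 / 1.11
= 2.977

2.977


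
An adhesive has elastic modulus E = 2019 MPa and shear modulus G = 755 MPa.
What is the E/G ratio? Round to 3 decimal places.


E/G = 2019 / 755 = 2.674

2.674


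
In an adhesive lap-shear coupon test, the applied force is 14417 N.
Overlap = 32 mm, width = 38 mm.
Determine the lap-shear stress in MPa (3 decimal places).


stress = F / (overlap * width)
= 14417 / (32 * 38)
= 11.856 MPa

11.856


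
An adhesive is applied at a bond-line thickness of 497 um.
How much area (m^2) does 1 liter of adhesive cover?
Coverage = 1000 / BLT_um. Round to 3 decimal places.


Coverage = 1000 / 497 = 2.012 m^2

2.012


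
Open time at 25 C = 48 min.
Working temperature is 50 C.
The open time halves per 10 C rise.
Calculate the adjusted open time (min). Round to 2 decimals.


factor = 2^((50 - 25) / 10) = 5.6569
ot = 48 / 5.6569 = 8.49 min

8.49


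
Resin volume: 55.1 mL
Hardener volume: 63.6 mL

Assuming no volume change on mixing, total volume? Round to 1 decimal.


V_total = 55.1 + 63.6 = 118.7 mL

118.7


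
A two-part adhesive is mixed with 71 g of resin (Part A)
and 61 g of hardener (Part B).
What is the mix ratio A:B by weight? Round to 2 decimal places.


Mix ratio = mass_A / mass_B
= 71 / 61
= 1.16

1.16


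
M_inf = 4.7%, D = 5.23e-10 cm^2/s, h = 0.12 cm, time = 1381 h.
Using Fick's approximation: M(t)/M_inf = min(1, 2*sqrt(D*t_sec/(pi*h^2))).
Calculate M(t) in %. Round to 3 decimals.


t = 4971600 s
ratio = min(1, 2*sqrt(5.23e-10*4971600/(pi*0.0144)))
= 0.479482
M(t) = 4.7 * 0.479482 = 2.254%

2.254


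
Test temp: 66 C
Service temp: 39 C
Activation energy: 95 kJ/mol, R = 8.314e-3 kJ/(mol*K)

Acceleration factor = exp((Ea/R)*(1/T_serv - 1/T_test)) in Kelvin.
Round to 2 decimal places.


AF = exp((95/0.008314)*(1/312.15 - 1/339.15))
= 18.43

18.43


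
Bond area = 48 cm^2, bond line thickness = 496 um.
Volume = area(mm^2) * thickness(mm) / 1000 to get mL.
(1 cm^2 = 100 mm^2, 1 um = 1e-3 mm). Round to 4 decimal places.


area_mm2 = 48 * 100 = 4800
blt_mm = 496 * 1e-3 = 0.496
vol_mm3 = 4800 * 0.496 = 2380.8
vol_mL = 2380.8 / 1000 = 2.3808 mL

2.3808


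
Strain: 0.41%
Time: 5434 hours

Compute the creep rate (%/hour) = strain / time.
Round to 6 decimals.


Creep rate = 0.41 / 5434
= 0.000075 %/h

0.000075


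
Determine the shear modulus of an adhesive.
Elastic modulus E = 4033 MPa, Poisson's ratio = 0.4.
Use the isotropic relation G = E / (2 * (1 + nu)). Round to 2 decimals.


G = 4033 / (2*(1+0.4)) = 4033 / 2.80
= 1440.36 MPa

1440.36


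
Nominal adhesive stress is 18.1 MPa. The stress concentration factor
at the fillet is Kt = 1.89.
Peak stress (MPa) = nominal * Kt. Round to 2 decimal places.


Peak = 18.1 * 1.89 = 34.21 MPa

34.21


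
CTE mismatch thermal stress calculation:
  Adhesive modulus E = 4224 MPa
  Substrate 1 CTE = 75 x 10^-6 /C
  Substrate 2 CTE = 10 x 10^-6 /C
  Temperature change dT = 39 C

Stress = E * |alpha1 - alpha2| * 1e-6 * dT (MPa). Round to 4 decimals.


delta_alpha = |75 - 10| = 65 x 10^-6/C
Stress = 4224 * 65e-6 * 39
= 10.7078 MPa

10.7078


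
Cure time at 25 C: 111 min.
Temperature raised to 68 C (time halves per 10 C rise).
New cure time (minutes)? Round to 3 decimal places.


Acceleration factor = 2^(43/10) = 19.6983
New time = 111 / 19.6983 = 5.635 min

5.635


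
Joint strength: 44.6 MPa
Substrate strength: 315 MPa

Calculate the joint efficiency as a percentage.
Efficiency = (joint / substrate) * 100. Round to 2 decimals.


Efficiency = (44.6 / 315) * 100 = 14.16%

14.16


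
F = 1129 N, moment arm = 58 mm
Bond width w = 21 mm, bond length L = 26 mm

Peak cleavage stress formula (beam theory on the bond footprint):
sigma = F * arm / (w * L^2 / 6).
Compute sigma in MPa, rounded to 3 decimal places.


sigma = (1129 * 58) / (21 * 676 / 6)
= 65482 * 6 / 14196
= 392892 / 14196
= 27.676 MPa

27.676


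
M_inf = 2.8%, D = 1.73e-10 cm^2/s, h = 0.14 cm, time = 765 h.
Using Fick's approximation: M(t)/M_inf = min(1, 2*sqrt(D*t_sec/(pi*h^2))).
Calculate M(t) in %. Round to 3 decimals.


t = 2754000 s
ratio = min(1, 2*sqrt(1.73e-10*2754000/(pi*0.0196)))
= 0.175927
M(t) = 2.8 * 0.175927 = 0.493%

0.493


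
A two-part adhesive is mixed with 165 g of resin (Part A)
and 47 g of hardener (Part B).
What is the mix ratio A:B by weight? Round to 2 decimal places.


Mix ratio = mass_A / mass_B
= 165 / 47
= 3.51

3.51


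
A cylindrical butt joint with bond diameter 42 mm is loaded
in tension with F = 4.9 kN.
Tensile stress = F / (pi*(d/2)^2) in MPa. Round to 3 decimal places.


Area = pi * (42/2)^2 = 1385.4424 mm^2
Stress = 4.9*1000 / 1385.4424
= 3.537 MPa

3.537


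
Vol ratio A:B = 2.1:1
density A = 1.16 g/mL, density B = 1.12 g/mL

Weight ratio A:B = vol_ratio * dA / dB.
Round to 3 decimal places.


Weight ratio = 2.1 * 1.16 / 1.12
= 2.175

2.175


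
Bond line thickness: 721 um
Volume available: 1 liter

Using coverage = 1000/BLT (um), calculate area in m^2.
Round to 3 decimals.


1 L = 1e6 mm^3, thickness = 721 um = 0.721 mm
Area = 1e6 / 0.721 mm^2 = (1e6 / 0.721) / 1e6 m^2 = 1000 / 721 m^2
= 1.387 m^2

1.387


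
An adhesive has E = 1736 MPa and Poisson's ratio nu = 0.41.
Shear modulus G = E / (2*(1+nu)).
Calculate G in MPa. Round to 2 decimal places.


G = 1736 / (2*(1+0.41))
= 1736 / 2.82
= 615.60 MPa

615.60


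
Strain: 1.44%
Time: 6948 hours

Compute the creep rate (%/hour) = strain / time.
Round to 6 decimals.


Creep rate = 1.44 / 6948
= 0.000207 %/h

0.000207


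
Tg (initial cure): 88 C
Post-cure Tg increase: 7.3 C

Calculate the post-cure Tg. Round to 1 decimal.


Post-cure Tg = 88 + 7.3 = 95.3 C

95.3


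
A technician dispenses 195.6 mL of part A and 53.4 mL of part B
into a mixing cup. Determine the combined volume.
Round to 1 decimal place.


Combined volume = 195.6 + 53.4
= 249.0 mL

249.0


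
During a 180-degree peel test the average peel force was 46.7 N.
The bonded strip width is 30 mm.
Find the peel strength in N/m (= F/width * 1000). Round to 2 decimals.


Peel strength = F/width * 1000
= 46.7 / 30 * 1000
= 1556.67 N/m

1556.67


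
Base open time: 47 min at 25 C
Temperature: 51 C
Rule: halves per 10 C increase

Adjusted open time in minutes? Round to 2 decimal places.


Acceleration = 2^((51-25)/10) = 6.0629
Open time = 47 / 6.0629 = 7.75 min

7.75


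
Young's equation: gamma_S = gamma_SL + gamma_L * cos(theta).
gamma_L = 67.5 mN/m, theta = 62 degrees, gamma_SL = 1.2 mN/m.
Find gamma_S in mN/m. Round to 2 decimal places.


cos(62 deg) = 0.469472
gamma_S = 1.2 + 67.5 * 0.469472
= 32.89 mN/m

32.89


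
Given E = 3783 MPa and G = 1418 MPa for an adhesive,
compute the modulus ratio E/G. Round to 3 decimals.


E/G ratio = 3783 / 1418 = 2.668

2.668


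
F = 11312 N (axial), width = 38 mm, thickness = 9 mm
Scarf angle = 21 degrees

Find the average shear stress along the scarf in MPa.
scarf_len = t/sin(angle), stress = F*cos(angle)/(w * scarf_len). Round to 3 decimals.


scarf_len = 9/sin(21 deg) = 25.1139
cos(21 deg) = 0.933580
stress = 11312*0.933580/(38*25.1139) = 11.066 MPa

11.066


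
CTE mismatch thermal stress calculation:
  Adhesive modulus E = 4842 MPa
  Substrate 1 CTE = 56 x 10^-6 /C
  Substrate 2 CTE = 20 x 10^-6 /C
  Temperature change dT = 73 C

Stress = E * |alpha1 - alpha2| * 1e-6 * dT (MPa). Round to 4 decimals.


delta_alpha = |56 - 20| = 36 x 10^-6/C
Stress = 4842 * 36e-6 * 73
= 12.7248 MPa

12.7248


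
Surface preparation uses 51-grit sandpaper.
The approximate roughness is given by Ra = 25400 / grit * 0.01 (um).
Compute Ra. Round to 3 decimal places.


Ra = 25400 / 51 * 0.01
= 254 / 51
= 4.980 um

4.980


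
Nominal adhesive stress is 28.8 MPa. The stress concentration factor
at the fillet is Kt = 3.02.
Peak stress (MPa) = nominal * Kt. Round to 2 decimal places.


Peak = 28.8 * 3.02 = 86.98 MPa

86.98


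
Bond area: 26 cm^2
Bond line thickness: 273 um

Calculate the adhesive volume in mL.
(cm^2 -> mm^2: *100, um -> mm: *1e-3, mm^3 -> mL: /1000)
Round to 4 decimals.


V = 26*100 * 273*1e-3 / 1000
= 0.7098 mL

0.7098


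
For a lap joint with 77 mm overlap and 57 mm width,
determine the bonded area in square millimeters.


Area = 77 * 57 = 4389 mm^2

4389


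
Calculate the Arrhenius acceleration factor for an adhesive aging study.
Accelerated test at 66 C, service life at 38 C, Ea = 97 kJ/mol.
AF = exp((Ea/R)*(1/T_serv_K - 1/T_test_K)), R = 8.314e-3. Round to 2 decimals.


T_test = 339.15 K, T_serv = 311.15 K
Ea/R = 97 / 0.008314 = 11667.07
AF = exp(11667.07 * (1/311.15 - 1/339.15))
= 22.10

22.10


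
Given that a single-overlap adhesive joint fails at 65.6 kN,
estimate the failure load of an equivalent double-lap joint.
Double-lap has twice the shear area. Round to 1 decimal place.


Double-lap factor = 2
Expected load = 65.6 * 2 = 131.2 kN

131.2


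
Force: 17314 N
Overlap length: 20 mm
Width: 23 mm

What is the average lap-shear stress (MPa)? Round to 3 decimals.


Average shear stress = F / (overlap * width)
= 17314 / (20 * 23)
= 37.639 MPa

37.639


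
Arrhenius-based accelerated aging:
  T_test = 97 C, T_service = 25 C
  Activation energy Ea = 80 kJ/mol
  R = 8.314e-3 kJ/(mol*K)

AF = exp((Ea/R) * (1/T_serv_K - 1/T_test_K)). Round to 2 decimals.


T_test_K = 370.15, T_serv_K = 298.15
AF = exp((80/8.314e-3) * (1/298.15 - 1/370.15))
= 532.56

532.56


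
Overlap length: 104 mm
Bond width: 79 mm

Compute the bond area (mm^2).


Bond area = 104 * 79 = 8216 mm^2

8216


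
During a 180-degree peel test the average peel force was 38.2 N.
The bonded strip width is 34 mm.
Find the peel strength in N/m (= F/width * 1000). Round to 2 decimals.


Peel strength = F/width * 1000
= 38.2 / 34 * 1000
= 1123.53 N/m

1123.53


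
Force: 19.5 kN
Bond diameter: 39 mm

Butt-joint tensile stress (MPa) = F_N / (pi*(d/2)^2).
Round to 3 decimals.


F_N = 19.5 * 1000 = 19500.0 N
A = pi*(19.5)^2 = 1194.5906 mm^2
stress = 19500.0 / 1194.5906 = 16.324 MPa

16.324


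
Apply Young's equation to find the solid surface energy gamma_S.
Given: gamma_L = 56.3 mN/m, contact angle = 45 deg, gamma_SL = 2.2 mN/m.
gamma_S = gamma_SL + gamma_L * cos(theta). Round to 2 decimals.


theta_rad = 45 * pi/180 = 0.785398
gamma_S = 2.2 + 56.3 * cos(0.785398)
= 42.01 mN/m

42.01


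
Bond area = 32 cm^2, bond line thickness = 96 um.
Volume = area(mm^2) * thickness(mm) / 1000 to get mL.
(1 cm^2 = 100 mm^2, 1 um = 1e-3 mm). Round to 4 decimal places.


area_mm2 = 32 * 100 = 3200
blt_mm = 96 * 1e-3 = 0.096
vol_mm3 = 3200 * 0.096 = 307.2
vol_mL = 307.2 / 1000 = 0.3072 mL

0.3072


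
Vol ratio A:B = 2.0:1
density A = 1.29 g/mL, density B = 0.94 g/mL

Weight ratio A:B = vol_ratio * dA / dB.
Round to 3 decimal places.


Weight ratio = 2.0 * 1.29 / 0.94
= 2.745

2.745


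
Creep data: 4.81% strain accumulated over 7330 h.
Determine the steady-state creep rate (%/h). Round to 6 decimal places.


Rate = 4.81 / 7330 = 0.000656 %/h

0.000656


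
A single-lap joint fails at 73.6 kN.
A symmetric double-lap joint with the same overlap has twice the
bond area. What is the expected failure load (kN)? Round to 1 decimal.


Double-lap load = 2 * 73.6 = 147.2 kN

147.2


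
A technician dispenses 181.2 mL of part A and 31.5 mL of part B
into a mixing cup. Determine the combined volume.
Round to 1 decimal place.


Combined volume = 181.2 + 31.5
= 212.7 mL

212.7


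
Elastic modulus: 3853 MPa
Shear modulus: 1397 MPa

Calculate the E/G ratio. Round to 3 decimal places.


E / G = 3853 / 1397 = 2.758

2.758


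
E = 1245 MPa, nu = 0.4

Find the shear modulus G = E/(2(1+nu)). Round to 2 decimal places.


G = 1245 / (2 * 1.40)
= 444.64 MPa

444.64


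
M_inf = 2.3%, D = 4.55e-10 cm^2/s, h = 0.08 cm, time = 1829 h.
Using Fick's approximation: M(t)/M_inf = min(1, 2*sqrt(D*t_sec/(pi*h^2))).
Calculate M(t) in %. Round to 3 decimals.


t = 6584400 s
ratio = min(1, 2*sqrt(4.55e-10*6584400/(pi*0.0064)))
= 0.772021
M(t) = 2.3 * 0.772021 = 1.776%

1.776


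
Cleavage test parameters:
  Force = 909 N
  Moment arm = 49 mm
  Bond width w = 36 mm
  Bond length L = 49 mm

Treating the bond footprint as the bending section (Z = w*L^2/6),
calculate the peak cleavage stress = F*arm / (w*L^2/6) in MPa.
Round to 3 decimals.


M = 909 * 49 = 44541 N*mm
Z = 36 * 49^2 / 6 = 86436 / 6 mm^3
sigma = M / Z = 6 * 44541 / 86436 = 267246 / 86436
= 3.092 MPa

3.092


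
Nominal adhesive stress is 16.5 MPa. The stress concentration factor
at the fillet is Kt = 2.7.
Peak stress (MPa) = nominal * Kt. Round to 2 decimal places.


Peak = 16.5 * 2.7 = 44.55 MPa

44.55


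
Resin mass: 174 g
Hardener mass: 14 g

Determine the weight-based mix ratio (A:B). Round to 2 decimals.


Ratio = 174 / 14 = 12.43

12.43


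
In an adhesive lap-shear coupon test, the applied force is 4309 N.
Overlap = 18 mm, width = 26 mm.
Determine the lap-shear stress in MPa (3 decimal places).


stress = F / (overlap * width)
= 4309 / (18 * 26)
= 9.207 MPa

9.207


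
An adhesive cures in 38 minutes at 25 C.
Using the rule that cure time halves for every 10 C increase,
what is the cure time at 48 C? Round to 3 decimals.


Factor = 2^((48 - 25) / 10) = 4.9246
Cure time = 38 / 4.9246
= 7.716 minutes

7.716


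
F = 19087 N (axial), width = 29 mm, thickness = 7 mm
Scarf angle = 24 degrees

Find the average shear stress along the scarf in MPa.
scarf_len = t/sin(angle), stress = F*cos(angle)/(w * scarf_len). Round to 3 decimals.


scarf_len = 7/sin(24 deg) = 17.2102
cos(24 deg) = 0.913545
stress = 19087*0.913545/(29*17.2102) = 34.937 MPa

34.937


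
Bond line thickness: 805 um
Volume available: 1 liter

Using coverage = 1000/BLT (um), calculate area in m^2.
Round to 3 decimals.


1 L = 1e6 mm^3, thickness = 805 um = 0.805 mm
Area = 1e6 / 0.805 mm^2 = (1e6 / 0.805) / 1e6 m^2 = 1000 / 805 m^2
= 1.242 m^2

1.242


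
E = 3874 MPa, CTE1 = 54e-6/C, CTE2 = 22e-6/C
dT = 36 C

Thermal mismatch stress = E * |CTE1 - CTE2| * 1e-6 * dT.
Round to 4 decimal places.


= 3874 * 32e-6 * 36
= 4.4628 MPa

4.4628


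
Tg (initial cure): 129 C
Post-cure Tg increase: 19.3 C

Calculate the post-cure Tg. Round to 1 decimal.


Post-cure Tg = 129 + 19.3 = 148.3 C

148.3


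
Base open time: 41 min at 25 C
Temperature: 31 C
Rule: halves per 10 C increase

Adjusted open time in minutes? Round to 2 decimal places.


Acceleration = 2^((31-25)/10) = 1.5157
Open time = 41 / 1.5157 = 27.05 min

27.05


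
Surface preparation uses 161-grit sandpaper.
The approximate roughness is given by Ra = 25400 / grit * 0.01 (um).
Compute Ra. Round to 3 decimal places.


Ra = 25400 / 161 * 0.01
= 254 / 161
= 1.578 um

1.578


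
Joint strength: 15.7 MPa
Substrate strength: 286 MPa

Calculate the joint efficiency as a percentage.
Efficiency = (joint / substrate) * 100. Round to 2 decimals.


Efficiency = (15.7 / 286) * 100 = 5.49%

5.49


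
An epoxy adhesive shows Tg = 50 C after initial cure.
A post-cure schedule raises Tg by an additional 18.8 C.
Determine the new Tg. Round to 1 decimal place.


New Tg = 50 + 18.8
= 68.8 C

68.8


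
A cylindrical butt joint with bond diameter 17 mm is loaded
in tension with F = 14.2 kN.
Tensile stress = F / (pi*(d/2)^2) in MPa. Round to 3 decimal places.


Area = pi * (17/2)^2 = 226.9801 mm^2
Stress = 14.2*1000 / 226.9801
= 62.561 MPa

62.561


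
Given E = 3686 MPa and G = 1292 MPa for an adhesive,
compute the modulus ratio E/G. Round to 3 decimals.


E/G ratio = 3686 / 1292 = 2.853

2.853


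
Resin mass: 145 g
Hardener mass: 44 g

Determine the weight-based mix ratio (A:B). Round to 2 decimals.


Ratio = 145 / 44 = 3.30

3.30


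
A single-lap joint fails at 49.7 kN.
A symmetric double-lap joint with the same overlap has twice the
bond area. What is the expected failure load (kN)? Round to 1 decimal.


Double-lap load = 2 * 49.7 = 99.4 kN

99.4


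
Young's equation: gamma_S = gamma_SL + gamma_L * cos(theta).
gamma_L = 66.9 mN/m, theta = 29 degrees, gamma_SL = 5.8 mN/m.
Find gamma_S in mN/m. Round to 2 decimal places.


cos(29 deg) = 0.874620
gamma_S = 5.8 + 66.9 * 0.874620
= 64.31 mN/m

64.31


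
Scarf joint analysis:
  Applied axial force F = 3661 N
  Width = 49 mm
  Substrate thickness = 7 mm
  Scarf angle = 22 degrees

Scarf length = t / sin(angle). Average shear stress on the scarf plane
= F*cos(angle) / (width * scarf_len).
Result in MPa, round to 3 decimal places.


Scarf length = 7 / sin(22 deg) = 18.6863 mm
cos(22 deg) = 0.927184
Shear = 3661 * 0.927184 / (49 * 18.6863)
= 3.707 MPa

3.707


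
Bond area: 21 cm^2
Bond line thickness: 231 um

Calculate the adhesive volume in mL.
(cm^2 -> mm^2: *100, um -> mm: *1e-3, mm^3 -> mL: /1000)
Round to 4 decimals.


V = 21*100 * 231*1e-3 / 1000
= 0.4851 mL

0.4851


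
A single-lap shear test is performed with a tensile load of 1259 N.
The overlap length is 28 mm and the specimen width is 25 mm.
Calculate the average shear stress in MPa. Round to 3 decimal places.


Shear stress = F / (overlap * width)
= 1259 / (28 * 25)
= 1259 / 700
= 1.799 MPa

1.799


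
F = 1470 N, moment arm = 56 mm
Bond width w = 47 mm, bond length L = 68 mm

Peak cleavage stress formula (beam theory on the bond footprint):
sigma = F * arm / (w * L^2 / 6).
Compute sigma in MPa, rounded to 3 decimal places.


sigma = (1470 * 56) / (47 * 4624 / 6)
= 82320 * 6 / 217328
= 493920 / 217328
= 2.273 MPa

2.273


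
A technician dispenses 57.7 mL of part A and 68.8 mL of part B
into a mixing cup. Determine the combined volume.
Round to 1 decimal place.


Combined volume = 57.7 + 68.8
= 126.5 mL

126.5


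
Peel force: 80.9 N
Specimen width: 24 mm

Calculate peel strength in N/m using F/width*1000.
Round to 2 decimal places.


Peel strength = 80.9 / 24 * 1000 = 3370.83 N/m

3370.83


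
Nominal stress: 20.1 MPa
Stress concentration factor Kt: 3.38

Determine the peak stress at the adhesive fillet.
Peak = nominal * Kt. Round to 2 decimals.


Peak stress = 20.1 * 3.38
= 67.94 MPa

67.94


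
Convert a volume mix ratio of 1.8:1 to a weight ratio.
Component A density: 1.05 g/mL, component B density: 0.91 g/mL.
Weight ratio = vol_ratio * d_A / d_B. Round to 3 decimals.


= 1.8 * 1.05 / 0.91 = 2.077

2.077


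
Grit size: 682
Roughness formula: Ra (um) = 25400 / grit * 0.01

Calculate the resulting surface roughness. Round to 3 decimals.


Ra = 25400 / 682 * 0.01
= 0.372 um

0.372


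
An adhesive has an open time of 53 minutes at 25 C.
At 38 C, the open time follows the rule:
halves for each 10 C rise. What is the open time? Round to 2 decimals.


Factor = 2^((38-25)/10) = 2.4623
Open time = 53 / 2.4623 = 21.52 min

21.52


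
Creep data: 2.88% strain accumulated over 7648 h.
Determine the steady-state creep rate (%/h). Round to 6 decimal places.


Rate = 2.88 / 7648 = 0.000377 %/h

0.000377


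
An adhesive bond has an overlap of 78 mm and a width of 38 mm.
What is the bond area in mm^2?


Bond area = overlap * width
= 78 * 38
= 2964 mm^2

2964


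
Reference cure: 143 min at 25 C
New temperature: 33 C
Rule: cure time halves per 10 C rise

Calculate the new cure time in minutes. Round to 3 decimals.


factor = 2^((33-25)/10) = 1.7411
t_new = 143 / 1.7411 = 82.132 min

82.132


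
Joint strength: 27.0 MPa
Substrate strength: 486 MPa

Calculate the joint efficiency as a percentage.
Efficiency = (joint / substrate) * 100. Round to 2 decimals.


Efficiency = (27.0 / 486) * 100 = 5.56%

5.56


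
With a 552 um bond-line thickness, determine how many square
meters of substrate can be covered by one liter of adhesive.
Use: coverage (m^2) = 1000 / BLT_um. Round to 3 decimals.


Coverage = 1000 / 552 = 1.812 m^2

1.812


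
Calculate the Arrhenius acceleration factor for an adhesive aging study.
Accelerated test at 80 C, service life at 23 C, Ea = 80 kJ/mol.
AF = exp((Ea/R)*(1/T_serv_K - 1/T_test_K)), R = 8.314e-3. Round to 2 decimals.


T_test = 353.15 K, T_serv = 296.15 K
Ea/R = 80 / 0.008314 = 9622.32
AF = exp(9622.32 * (1/296.15 - 1/353.15))
= 189.47

189.47


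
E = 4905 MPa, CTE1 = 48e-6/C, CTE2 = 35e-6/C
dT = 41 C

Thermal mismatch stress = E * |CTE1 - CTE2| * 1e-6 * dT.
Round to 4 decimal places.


= 4905 * 13e-6 * 41
= 2.6144 MPa

2.6144


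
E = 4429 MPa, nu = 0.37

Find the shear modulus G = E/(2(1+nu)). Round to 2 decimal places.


G = 4429 / (2 * 1.37)
= 1616.42 MPa

1616.42


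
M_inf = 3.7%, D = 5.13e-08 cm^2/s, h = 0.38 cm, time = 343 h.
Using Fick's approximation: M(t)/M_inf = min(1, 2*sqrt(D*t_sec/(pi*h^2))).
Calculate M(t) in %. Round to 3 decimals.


t = 1234800 s
ratio = min(1, 2*sqrt(5.13e-08*1234800/(pi*0.1444)))
= 0.747358
M(t) = 3.7 * 0.747358 = 2.765%

2.765


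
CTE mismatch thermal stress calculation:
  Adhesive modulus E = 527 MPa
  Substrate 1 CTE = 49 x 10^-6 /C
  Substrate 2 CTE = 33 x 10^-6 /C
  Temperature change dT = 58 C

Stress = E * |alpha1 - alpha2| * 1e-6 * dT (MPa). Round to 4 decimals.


delta_alpha = |49 - 33| = 16 x 10^-6/C
Stress = 527 * 16e-6 * 58
= 0.4891 MPa

0.4891


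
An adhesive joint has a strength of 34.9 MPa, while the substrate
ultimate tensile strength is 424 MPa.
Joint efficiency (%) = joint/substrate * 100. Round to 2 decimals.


Efficiency = 34.9 / 424 * 100
= 8.23%

8.23


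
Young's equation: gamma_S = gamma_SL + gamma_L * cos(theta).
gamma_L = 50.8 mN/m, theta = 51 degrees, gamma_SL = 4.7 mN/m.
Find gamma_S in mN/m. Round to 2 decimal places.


cos(51 deg) = 0.629320
gamma_S = 4.7 + 50.8 * 0.629320
= 36.67 mN/m

36.67


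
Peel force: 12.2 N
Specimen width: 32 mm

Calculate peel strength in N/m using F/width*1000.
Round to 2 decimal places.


Peel strength = 12.2 / 32 * 1000 = 381.25 N/m

381.25


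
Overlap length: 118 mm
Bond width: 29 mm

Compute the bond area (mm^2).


Bond area = 118 * 29 = 3422 mm^2

3422


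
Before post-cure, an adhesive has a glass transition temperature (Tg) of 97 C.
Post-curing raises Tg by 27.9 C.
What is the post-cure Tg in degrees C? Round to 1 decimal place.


Tg_post = Tg_base + delta_Tg
= 97 + 27.9
= 124.9 C

124.9


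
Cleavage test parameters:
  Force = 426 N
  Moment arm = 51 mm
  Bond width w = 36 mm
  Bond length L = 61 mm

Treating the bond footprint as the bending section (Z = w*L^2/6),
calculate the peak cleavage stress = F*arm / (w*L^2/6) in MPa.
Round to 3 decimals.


M = 426 * 51 = 21726 N*mm
Z = 36 * 61^2 / 6 = 133956 / 6 mm^3
sigma = M / Z = 6 * 21726 / 133956 = 130356 / 133956
= 0.973 MPa

0.973


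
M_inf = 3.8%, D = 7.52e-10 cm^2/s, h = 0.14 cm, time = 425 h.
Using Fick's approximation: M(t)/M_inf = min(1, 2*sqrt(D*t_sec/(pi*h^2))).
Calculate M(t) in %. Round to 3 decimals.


t = 1530000 s
ratio = min(1, 2*sqrt(7.52e-10*1530000/(pi*0.0196)))
= 0.273389
M(t) = 3.8 * 0.273389 = 1.039%

1.039


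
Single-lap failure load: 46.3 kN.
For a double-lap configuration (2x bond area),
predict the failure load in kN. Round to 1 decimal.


Failure load = 46.3 * 2 = 92.6 kN

92.6


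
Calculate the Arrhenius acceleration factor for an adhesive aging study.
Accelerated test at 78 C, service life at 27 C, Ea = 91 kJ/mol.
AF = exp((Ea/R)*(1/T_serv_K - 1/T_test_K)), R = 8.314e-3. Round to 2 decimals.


T_test = 351.15 K, T_serv = 300.15 K
Ea/R = 91 / 0.008314 = 10945.39
AF = exp(10945.39 * (1/300.15 - 1/351.15))
= 199.59

199.59


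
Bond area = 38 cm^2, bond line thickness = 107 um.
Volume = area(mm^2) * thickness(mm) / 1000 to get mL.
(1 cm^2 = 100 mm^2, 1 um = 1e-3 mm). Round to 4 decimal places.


area_mm2 = 38 * 100 = 3800
blt_mm = 107 * 1e-3 = 0.107
vol_mm3 = 3800 * 0.107 = 406.6
vol_mL = 406.6 / 1000 = 0.4066 mL

0.4066


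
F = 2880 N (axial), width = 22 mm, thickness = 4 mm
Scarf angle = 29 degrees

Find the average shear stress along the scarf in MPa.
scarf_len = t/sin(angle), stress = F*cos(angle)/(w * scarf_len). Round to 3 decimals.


scarf_len = 4/sin(29 deg) = 8.2507
cos(29 deg) = 0.874620
stress = 2880*0.874620/(22*8.2507) = 13.877 MPa

13.877


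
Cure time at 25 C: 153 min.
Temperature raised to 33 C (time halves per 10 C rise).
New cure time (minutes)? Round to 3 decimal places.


Acceleration factor = 2^(8/10) = 1.7411
New time = 153 / 1.7411 = 87.875 min

87.875


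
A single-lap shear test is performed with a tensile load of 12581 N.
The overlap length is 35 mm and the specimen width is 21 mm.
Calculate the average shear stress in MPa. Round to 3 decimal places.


Shear stress = F / (overlap * width)
= 12581 / (35 * 21)
= 12581 / 735
= 17.117 MPa

17.117
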